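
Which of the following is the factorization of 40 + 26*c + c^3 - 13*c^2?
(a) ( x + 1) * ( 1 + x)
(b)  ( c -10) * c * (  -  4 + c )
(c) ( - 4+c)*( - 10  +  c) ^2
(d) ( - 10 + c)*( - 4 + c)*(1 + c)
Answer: d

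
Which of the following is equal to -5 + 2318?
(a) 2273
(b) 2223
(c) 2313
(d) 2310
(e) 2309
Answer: c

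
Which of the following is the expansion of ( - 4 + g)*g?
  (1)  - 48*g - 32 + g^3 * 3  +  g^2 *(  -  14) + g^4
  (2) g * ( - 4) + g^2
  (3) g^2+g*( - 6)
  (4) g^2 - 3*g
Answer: 2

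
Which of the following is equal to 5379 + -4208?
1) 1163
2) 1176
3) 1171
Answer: 3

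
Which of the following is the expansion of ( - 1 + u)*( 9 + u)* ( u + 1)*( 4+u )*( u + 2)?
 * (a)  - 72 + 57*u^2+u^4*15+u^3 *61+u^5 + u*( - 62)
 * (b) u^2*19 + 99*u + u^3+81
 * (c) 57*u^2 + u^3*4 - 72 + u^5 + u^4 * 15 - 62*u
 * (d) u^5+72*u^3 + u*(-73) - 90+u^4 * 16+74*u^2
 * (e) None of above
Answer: a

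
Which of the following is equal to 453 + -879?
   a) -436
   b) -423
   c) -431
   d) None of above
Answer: d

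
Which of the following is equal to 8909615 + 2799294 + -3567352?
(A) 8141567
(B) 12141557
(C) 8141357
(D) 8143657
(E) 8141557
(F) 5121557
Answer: E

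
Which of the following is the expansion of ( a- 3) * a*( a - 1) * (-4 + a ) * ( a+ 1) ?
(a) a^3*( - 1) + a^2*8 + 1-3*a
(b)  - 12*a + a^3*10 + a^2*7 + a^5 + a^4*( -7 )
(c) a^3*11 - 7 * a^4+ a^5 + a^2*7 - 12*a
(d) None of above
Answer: c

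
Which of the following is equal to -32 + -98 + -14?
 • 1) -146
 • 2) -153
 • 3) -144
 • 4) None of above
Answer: 3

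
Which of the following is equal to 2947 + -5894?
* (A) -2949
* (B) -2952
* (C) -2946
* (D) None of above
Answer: D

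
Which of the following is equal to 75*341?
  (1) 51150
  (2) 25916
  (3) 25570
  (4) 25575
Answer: 4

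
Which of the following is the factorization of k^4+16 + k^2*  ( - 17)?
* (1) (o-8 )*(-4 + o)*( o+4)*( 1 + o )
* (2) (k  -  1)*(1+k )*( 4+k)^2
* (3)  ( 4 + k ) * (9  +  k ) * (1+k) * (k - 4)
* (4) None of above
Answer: 4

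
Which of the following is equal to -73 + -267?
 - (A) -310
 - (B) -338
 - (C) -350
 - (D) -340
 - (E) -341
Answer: D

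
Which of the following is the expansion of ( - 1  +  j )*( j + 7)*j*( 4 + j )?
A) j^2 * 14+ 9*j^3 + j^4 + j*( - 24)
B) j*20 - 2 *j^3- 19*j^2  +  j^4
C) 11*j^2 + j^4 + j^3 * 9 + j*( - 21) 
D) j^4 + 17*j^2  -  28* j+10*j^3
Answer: D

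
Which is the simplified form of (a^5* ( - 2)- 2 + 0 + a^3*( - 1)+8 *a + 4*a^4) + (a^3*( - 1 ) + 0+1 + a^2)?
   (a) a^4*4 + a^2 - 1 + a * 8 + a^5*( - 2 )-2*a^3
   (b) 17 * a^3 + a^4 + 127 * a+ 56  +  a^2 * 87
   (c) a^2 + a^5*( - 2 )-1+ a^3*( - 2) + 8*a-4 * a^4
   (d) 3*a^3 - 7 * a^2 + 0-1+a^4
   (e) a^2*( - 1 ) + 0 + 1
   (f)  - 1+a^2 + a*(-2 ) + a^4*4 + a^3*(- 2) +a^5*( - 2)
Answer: a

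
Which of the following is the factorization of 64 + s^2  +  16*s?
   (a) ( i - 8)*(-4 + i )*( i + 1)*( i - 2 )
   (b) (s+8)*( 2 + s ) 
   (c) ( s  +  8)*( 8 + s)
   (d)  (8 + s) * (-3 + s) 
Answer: c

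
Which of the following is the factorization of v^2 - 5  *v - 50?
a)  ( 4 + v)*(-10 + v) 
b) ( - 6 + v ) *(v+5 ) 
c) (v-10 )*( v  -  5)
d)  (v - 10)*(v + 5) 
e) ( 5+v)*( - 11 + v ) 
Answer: d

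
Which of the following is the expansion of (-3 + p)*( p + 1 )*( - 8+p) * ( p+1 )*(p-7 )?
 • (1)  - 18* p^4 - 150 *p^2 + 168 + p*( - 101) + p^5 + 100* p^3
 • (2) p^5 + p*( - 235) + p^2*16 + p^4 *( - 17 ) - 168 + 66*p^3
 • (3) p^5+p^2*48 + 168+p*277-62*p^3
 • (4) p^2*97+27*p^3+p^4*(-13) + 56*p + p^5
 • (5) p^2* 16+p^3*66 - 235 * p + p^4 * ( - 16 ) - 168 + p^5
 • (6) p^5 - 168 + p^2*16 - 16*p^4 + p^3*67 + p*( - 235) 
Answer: 5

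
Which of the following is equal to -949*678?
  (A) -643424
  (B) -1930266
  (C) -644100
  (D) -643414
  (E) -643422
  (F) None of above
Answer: E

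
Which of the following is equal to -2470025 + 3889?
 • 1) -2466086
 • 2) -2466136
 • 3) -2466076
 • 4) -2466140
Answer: 2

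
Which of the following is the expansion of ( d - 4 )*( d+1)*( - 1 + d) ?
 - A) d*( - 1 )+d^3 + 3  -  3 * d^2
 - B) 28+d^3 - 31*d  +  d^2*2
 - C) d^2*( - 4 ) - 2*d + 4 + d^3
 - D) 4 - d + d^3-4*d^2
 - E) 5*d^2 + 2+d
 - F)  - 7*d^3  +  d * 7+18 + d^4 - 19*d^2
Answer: D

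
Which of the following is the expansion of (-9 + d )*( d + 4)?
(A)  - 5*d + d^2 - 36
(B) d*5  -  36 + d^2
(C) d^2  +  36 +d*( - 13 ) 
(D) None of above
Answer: A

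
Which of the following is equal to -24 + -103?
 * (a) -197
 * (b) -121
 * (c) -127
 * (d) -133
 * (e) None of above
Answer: c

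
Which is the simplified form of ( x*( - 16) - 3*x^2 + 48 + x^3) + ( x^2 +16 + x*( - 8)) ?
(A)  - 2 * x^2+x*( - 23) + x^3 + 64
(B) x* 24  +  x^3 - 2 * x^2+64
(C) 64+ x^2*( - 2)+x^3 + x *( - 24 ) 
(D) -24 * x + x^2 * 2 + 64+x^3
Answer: C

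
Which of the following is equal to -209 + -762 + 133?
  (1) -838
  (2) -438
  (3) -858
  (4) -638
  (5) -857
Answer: 1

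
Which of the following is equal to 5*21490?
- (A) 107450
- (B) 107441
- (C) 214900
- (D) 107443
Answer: A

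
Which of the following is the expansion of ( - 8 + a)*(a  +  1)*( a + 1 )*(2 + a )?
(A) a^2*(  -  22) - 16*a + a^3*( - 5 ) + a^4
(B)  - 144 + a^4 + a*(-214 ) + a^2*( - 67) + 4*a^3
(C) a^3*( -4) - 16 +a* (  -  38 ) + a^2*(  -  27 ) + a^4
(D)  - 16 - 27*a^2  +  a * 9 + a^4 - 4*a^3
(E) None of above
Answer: C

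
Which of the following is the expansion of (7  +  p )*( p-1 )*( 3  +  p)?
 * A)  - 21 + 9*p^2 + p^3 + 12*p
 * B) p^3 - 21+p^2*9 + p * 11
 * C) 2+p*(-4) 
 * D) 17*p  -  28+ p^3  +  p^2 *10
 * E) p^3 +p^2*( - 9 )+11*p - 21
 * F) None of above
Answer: B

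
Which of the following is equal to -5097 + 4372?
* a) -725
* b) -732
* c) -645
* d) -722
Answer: a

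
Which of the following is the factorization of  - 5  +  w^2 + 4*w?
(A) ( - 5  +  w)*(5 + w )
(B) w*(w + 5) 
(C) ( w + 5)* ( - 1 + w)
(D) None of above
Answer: C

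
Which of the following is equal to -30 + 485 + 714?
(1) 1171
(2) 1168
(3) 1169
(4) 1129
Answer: 3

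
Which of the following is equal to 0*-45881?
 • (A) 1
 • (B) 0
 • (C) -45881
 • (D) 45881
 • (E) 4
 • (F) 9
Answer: B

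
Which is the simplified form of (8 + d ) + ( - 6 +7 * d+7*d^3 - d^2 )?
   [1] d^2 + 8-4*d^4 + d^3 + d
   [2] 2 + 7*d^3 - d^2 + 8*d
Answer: 2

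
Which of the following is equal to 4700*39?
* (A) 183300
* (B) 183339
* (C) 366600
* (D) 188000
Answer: A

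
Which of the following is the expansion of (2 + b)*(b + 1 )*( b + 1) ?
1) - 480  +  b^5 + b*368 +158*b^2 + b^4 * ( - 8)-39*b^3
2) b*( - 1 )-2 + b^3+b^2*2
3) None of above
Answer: 3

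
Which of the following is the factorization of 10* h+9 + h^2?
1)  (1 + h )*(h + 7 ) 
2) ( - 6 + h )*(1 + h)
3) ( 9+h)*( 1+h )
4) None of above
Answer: 3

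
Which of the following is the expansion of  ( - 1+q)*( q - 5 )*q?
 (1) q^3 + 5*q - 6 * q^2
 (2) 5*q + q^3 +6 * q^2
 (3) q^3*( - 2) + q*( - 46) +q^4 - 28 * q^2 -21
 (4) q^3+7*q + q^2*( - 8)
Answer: 1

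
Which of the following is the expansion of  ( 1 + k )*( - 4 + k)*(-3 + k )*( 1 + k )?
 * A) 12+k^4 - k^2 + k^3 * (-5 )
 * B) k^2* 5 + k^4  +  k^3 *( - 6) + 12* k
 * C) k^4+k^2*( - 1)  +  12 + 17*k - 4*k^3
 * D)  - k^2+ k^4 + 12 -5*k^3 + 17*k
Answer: D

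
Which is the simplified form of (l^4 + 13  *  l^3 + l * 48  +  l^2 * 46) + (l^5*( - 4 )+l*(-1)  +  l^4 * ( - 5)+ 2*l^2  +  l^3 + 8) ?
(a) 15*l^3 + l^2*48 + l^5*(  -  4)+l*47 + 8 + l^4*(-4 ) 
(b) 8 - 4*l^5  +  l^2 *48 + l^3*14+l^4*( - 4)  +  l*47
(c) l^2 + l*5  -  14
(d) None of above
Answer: b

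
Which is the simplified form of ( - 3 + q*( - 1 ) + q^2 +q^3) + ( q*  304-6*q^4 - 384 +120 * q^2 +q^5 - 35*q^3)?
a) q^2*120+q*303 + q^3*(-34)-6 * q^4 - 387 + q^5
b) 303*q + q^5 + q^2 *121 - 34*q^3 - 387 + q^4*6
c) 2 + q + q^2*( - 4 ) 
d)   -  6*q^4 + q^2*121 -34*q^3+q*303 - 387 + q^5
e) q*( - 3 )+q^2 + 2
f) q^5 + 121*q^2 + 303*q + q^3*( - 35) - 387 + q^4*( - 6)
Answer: d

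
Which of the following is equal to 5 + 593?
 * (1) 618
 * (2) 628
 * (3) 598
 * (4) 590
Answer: 3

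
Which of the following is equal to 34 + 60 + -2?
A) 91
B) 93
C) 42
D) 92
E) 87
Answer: D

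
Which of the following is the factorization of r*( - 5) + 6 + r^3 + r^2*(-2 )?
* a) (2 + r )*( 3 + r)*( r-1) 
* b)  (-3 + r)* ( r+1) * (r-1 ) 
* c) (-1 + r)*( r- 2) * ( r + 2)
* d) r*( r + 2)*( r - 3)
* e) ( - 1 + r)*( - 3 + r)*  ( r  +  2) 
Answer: e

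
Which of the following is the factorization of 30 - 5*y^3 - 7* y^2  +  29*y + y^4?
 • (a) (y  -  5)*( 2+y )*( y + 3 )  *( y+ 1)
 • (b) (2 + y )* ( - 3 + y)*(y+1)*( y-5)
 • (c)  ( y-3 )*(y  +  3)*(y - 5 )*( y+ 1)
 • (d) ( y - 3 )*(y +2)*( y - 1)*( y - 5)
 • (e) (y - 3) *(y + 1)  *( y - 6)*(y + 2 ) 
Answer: b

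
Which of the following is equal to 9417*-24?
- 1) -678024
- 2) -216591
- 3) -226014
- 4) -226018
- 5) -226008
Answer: 5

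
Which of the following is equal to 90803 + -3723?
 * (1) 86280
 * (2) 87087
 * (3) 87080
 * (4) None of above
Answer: 3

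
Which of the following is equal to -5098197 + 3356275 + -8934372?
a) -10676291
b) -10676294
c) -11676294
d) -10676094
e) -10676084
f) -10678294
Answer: b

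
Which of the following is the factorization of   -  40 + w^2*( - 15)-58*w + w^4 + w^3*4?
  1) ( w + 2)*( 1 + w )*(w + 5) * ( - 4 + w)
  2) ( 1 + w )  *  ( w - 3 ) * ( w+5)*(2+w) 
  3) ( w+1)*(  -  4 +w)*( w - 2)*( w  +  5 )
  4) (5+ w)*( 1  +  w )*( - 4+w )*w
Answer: 1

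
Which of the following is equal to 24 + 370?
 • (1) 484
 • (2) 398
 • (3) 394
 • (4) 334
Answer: 3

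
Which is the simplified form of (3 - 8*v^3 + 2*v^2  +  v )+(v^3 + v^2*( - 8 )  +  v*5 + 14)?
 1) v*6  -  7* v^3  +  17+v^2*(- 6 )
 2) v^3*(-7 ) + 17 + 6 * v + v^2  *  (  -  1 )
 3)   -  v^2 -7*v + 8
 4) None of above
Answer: 1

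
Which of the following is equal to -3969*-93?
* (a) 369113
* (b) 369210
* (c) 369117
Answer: c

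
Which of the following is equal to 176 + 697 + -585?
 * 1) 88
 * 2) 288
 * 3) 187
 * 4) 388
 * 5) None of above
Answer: 2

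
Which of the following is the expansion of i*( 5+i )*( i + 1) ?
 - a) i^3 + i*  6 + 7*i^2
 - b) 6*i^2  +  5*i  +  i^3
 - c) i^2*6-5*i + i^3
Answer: b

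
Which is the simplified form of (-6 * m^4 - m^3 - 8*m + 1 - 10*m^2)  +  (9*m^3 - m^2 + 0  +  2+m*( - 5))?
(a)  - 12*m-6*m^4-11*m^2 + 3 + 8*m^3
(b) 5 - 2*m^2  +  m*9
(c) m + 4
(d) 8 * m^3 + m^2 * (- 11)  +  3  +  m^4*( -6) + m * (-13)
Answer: d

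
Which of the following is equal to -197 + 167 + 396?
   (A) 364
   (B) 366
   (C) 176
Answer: B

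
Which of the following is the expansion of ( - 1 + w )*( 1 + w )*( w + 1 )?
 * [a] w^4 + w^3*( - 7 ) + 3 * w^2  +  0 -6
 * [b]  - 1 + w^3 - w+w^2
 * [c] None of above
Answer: b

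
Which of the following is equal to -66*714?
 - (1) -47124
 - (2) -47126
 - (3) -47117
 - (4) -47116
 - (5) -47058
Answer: 1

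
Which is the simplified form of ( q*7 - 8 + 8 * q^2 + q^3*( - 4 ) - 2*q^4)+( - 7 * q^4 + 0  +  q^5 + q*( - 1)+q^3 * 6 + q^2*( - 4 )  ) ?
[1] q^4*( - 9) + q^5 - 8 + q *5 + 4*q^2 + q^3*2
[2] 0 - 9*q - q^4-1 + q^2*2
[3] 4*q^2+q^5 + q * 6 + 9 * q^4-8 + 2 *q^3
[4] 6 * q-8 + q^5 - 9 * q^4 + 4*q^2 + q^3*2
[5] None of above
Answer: 4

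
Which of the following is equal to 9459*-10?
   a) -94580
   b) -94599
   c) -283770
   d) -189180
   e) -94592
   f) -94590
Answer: f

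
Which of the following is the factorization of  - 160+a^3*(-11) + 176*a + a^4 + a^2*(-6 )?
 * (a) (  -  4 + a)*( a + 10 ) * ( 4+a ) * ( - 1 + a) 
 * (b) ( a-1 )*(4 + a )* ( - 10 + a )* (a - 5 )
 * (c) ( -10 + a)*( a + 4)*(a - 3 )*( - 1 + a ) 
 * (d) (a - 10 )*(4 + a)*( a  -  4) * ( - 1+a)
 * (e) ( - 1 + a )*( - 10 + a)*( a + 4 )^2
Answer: d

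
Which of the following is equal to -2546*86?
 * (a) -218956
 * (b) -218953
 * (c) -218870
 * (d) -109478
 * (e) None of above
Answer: a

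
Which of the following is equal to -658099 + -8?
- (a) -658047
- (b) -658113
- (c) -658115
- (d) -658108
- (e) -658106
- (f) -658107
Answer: f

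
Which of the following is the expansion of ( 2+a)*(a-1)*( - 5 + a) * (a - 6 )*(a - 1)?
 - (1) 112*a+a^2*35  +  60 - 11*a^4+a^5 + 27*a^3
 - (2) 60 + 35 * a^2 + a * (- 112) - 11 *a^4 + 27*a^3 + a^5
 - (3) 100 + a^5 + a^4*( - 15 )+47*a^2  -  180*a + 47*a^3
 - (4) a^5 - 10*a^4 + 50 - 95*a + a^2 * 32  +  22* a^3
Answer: 2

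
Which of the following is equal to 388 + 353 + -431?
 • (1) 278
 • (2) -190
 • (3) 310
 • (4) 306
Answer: 3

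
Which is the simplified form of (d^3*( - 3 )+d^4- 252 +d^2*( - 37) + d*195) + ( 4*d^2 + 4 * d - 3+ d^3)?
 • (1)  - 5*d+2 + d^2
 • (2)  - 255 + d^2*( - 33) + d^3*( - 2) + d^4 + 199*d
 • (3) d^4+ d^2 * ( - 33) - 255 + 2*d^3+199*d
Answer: 2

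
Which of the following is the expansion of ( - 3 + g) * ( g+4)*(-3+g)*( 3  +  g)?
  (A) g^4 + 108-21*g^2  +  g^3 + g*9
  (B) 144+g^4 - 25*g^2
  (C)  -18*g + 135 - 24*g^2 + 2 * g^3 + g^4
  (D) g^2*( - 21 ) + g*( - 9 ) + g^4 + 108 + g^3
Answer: D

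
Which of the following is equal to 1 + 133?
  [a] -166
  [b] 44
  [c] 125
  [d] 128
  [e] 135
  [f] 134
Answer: f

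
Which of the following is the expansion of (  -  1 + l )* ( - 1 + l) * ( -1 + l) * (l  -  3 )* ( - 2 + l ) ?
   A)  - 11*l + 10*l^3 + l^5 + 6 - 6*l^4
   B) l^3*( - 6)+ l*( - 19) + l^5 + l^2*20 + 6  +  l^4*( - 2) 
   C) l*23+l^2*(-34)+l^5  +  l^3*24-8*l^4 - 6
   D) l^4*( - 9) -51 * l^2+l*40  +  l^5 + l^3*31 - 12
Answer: C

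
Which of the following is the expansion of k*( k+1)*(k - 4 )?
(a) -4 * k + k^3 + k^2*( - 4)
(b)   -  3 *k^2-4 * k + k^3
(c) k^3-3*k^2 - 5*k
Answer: b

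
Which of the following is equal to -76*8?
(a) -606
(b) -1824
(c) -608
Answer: c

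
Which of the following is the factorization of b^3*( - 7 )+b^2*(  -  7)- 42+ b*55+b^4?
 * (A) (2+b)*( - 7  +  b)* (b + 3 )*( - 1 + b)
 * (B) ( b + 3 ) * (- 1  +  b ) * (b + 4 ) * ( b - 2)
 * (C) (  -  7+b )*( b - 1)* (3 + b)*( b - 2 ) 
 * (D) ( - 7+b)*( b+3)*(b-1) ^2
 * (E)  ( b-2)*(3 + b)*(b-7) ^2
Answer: C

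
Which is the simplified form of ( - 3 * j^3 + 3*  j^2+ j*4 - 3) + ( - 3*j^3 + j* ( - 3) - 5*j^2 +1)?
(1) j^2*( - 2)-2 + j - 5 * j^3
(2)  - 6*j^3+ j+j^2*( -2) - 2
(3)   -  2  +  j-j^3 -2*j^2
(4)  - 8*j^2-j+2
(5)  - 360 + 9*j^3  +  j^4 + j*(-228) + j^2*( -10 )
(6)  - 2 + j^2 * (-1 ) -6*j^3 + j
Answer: 2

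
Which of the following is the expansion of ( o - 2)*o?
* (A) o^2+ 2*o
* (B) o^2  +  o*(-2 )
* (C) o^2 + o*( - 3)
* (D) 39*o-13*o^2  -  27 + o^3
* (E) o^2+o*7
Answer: B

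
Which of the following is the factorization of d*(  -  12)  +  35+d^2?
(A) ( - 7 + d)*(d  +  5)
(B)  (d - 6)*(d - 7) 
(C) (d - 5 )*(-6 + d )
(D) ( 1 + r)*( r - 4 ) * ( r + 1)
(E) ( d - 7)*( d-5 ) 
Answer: E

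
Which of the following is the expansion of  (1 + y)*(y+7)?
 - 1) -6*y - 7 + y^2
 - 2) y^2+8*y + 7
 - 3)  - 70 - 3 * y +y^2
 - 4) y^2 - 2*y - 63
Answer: 2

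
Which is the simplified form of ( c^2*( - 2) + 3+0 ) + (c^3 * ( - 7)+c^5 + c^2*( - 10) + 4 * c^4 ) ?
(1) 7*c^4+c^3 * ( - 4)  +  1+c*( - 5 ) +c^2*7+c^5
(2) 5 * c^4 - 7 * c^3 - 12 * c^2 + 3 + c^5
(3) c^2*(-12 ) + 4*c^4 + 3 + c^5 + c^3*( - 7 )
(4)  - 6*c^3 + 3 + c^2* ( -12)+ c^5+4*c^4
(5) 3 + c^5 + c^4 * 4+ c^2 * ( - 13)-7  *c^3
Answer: 3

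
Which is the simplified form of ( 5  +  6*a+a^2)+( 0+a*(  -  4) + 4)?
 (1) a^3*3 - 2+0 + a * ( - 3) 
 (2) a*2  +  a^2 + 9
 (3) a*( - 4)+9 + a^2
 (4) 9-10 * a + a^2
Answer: 2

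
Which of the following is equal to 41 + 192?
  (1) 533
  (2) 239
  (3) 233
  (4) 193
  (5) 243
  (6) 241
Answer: 3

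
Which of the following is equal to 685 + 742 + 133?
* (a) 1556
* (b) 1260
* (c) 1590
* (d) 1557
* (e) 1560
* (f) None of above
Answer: e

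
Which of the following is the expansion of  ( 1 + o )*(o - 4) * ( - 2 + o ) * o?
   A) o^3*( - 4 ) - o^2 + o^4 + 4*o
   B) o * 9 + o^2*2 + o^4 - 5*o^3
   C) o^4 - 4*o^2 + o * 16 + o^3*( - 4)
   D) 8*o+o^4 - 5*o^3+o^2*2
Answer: D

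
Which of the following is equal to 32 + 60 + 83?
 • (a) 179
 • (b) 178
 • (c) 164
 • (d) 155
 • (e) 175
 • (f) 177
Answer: e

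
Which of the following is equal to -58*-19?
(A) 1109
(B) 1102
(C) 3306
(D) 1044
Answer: B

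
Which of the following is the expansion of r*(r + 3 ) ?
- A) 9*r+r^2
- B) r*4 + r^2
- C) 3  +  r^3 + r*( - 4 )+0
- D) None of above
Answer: D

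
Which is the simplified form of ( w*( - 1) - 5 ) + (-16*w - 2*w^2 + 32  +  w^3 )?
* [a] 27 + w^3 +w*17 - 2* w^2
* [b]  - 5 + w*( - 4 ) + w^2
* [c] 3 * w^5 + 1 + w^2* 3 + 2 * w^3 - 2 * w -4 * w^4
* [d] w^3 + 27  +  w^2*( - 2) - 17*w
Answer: d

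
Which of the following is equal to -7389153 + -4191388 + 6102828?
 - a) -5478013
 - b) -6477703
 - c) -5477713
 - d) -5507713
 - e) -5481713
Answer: c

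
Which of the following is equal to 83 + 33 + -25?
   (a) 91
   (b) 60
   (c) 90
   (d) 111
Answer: a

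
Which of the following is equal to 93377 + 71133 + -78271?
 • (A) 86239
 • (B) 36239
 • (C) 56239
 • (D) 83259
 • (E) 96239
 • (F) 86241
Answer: A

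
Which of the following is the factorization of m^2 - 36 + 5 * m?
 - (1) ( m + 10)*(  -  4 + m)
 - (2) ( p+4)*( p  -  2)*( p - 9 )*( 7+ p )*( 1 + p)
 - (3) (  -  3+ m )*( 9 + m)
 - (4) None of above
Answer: 4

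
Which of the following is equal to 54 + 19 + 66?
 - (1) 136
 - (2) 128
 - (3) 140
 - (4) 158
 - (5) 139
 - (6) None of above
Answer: 5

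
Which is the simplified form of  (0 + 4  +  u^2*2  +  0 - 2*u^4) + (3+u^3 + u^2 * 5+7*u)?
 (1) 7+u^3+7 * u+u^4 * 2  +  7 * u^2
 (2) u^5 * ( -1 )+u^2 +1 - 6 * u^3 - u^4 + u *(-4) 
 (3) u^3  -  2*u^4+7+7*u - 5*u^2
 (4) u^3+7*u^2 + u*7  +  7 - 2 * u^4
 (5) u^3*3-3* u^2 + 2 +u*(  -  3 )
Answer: 4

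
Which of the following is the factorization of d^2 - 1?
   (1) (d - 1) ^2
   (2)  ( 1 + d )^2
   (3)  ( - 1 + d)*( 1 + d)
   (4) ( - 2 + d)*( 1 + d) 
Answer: 3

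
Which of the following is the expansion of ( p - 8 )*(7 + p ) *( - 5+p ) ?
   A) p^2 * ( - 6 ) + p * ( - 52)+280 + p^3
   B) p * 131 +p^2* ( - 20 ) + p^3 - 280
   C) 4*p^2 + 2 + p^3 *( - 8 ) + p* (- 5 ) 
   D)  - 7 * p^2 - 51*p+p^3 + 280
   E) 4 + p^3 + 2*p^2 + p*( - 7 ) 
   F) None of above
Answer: F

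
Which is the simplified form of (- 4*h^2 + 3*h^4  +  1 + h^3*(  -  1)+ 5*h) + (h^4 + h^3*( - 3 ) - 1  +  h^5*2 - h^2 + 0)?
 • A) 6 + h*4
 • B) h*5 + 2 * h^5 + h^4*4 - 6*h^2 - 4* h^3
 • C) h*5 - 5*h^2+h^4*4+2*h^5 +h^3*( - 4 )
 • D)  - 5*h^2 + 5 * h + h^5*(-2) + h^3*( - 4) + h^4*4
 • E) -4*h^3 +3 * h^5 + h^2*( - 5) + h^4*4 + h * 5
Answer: C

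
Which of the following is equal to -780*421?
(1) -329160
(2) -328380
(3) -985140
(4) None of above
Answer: 2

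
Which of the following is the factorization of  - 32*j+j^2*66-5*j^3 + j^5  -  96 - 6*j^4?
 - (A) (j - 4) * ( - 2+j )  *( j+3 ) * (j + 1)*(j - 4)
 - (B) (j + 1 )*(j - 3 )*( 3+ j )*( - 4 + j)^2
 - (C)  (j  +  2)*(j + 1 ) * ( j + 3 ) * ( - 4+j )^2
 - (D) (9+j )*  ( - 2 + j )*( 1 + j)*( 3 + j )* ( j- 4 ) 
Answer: A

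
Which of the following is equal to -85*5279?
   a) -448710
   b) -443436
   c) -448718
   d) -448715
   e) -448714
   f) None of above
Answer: d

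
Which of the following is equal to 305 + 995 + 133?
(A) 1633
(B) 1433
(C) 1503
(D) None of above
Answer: B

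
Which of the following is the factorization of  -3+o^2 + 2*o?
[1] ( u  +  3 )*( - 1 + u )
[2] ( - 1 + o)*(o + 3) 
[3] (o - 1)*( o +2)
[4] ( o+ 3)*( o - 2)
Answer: 2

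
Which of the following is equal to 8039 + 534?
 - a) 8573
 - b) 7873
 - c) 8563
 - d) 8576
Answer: a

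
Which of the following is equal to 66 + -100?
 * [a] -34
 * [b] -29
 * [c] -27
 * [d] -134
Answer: a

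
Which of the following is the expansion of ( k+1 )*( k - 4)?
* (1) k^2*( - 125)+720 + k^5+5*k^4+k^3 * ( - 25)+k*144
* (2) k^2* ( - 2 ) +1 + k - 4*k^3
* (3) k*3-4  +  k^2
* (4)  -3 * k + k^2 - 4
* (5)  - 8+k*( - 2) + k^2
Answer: 4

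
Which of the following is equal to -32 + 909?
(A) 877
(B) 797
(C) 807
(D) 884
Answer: A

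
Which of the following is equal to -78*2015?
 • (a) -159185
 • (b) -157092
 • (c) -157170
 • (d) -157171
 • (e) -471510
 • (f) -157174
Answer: c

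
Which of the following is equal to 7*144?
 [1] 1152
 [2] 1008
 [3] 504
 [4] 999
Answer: 2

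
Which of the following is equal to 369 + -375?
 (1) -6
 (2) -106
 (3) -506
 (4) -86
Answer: 1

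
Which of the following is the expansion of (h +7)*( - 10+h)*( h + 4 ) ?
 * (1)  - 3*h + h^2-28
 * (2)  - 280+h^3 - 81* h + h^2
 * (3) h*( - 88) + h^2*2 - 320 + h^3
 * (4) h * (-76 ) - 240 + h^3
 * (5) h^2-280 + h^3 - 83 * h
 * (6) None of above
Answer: 6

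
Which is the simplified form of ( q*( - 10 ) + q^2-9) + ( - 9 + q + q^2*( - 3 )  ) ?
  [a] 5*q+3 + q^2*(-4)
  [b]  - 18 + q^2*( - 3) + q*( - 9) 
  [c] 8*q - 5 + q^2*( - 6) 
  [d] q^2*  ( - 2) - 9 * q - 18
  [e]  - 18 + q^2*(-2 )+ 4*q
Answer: d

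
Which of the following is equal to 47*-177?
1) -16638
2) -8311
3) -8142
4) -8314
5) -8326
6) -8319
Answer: 6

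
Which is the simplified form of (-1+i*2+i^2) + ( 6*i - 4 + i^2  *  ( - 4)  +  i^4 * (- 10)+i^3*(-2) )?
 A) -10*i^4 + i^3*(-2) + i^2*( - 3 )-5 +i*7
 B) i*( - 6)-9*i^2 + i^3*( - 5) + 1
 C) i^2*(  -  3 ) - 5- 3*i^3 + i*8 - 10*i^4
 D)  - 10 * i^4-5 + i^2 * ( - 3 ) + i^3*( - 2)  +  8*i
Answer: D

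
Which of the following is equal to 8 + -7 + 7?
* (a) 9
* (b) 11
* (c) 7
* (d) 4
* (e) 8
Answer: e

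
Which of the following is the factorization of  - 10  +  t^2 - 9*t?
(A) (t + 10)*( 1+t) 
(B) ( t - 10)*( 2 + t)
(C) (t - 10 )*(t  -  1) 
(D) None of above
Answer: D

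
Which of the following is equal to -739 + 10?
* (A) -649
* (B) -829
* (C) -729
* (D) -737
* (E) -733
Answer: C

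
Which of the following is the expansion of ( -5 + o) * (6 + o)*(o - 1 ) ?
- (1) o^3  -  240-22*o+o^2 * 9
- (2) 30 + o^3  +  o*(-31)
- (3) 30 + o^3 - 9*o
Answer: 2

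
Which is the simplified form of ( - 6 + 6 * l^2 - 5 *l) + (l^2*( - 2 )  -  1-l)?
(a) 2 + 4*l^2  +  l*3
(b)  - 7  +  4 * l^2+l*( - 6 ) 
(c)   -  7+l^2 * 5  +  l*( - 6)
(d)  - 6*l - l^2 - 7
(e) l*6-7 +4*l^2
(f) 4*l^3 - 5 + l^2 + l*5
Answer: b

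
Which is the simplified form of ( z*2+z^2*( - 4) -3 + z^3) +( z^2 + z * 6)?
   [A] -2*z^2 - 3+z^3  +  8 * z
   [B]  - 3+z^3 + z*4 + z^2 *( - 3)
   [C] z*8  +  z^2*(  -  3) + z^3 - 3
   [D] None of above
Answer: C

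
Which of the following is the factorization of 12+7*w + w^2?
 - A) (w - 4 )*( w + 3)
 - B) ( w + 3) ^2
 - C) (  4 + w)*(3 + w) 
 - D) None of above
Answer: C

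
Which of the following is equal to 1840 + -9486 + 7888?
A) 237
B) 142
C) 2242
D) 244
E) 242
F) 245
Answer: E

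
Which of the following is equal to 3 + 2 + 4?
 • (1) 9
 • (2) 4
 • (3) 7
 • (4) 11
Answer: 1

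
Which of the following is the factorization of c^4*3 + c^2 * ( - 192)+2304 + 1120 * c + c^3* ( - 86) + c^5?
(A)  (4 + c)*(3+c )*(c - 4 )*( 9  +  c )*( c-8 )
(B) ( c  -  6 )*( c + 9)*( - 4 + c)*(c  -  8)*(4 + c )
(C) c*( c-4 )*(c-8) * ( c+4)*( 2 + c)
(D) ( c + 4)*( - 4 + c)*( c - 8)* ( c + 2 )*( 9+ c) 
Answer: D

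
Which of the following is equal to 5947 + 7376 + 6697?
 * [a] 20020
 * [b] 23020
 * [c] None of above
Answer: a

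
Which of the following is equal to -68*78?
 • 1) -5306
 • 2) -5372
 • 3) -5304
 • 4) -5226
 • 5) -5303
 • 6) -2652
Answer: 3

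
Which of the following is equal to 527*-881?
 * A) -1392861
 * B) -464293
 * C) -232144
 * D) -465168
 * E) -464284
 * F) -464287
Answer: F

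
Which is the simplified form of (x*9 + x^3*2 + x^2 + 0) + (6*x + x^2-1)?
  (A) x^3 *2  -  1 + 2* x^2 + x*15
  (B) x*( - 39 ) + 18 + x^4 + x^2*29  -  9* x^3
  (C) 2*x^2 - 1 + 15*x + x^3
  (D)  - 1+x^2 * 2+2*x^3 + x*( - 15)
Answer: A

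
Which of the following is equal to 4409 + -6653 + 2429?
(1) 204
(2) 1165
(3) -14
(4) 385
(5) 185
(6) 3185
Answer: 5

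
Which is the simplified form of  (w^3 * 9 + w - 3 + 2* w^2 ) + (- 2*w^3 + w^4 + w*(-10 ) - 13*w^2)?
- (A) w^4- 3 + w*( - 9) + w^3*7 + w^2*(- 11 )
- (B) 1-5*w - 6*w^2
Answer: A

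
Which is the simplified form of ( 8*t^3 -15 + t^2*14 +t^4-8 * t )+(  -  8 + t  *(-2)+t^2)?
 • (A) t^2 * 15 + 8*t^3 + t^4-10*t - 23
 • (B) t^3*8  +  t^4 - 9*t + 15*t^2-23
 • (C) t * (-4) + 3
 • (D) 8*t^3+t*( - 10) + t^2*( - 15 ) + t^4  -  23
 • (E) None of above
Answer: A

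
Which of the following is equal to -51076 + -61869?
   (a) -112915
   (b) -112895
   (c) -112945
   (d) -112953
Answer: c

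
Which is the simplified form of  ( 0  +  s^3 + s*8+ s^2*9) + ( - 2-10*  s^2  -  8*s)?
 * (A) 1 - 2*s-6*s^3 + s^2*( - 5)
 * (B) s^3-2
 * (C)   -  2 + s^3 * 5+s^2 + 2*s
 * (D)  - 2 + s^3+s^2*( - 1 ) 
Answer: D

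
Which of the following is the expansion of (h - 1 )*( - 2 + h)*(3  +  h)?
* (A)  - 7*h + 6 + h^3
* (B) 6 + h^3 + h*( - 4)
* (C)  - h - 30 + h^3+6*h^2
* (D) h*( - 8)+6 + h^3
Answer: A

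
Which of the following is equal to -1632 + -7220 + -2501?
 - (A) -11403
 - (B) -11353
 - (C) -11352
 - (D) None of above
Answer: B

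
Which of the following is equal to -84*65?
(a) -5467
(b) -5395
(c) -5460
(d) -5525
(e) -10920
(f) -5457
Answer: c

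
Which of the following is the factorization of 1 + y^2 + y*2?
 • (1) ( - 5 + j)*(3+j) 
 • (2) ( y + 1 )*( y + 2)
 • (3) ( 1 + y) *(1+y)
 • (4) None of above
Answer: 3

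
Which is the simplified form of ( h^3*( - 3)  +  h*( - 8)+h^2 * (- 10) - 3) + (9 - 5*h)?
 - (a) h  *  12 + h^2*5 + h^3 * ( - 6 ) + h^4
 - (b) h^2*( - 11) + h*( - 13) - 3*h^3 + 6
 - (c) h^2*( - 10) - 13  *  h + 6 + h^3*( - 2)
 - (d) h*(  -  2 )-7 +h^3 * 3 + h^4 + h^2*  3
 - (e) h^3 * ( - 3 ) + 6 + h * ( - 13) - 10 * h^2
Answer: e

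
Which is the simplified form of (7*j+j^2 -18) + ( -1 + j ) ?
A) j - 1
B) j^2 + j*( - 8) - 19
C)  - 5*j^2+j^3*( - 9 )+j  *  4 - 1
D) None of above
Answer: D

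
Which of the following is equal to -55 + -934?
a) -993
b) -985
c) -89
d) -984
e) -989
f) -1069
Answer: e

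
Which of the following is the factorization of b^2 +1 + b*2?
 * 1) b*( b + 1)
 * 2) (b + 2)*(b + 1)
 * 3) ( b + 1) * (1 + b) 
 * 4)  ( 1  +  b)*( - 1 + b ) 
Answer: 3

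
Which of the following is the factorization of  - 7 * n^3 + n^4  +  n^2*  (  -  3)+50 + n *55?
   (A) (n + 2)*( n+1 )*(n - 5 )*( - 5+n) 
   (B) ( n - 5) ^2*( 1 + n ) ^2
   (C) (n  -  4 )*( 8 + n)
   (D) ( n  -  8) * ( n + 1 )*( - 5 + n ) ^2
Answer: A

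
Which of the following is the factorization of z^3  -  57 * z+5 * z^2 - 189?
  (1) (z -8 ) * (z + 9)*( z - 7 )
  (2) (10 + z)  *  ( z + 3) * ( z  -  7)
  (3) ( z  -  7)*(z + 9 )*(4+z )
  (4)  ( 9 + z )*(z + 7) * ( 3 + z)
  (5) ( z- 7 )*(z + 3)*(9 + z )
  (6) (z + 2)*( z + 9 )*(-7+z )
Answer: 5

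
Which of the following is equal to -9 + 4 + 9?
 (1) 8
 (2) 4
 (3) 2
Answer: 2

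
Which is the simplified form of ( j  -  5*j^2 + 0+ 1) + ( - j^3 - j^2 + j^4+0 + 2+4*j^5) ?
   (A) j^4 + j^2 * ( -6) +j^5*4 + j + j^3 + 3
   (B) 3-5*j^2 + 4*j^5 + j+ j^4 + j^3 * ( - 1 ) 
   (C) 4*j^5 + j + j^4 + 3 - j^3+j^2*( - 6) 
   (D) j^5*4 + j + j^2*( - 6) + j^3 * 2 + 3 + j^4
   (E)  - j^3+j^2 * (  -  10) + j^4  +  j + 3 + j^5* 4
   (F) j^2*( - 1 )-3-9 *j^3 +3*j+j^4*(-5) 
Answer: C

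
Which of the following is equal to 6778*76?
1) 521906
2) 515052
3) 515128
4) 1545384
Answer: 3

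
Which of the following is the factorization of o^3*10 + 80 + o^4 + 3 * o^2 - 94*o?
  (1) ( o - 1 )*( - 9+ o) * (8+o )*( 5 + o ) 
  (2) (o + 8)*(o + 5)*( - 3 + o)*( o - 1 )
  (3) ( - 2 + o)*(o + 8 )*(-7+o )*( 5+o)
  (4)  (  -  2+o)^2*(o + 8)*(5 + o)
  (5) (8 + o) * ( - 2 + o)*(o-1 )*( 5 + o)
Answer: 5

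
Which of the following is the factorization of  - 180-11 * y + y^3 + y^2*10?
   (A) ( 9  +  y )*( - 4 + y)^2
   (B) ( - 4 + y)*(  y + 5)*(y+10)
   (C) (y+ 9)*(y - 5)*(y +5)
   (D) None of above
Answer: D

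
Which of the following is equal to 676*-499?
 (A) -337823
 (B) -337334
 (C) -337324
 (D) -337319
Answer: C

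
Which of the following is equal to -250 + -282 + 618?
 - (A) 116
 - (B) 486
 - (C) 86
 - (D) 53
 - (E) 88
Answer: C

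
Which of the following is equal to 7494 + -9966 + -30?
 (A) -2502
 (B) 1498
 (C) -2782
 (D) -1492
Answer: A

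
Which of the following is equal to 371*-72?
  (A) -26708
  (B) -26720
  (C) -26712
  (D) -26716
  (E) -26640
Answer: C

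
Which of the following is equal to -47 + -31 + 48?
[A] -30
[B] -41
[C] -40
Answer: A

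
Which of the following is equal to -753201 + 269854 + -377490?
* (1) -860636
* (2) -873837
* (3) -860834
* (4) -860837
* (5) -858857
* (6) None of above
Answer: 4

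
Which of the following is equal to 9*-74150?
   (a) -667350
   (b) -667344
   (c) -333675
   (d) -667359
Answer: a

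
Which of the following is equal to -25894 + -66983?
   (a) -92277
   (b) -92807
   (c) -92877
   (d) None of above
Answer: c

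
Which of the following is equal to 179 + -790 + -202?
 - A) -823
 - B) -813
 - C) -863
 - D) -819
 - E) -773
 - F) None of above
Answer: B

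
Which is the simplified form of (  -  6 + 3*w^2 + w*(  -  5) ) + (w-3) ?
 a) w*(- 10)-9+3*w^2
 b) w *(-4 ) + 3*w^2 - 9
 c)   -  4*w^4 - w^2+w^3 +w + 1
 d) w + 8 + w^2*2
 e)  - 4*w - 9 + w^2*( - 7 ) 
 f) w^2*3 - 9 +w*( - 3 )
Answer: b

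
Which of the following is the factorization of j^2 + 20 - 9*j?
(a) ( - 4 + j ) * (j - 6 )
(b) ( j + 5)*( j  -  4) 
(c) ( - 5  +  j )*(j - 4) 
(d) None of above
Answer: c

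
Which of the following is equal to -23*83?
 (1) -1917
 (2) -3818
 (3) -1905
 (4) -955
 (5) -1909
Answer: 5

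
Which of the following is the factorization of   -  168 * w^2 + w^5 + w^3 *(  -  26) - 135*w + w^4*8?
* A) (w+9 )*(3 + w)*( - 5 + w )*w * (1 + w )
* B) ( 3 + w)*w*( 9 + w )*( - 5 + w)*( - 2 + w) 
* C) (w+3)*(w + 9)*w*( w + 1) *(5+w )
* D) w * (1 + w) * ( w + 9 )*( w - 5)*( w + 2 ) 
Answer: A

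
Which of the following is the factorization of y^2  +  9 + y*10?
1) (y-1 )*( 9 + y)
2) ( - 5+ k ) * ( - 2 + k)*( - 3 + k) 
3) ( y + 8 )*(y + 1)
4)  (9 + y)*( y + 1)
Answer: 4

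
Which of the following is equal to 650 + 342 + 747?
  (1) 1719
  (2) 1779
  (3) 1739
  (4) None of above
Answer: 3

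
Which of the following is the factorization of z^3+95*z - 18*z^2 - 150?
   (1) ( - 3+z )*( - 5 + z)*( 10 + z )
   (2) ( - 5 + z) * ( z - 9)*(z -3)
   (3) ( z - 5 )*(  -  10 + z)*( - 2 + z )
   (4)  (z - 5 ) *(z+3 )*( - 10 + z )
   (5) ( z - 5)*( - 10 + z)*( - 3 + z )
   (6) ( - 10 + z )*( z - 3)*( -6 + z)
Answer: 5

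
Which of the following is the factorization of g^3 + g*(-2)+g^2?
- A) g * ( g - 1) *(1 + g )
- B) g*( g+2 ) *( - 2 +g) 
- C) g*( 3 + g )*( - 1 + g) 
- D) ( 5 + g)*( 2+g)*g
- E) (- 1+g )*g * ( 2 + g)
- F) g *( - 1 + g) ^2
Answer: E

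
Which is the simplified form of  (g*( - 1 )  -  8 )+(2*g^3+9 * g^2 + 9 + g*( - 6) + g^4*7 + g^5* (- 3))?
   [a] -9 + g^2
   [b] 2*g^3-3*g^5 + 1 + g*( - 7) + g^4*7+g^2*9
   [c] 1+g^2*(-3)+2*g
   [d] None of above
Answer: b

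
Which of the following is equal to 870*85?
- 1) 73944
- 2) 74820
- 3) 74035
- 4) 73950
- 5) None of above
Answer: 4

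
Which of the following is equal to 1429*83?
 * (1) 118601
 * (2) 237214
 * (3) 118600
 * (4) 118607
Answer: 4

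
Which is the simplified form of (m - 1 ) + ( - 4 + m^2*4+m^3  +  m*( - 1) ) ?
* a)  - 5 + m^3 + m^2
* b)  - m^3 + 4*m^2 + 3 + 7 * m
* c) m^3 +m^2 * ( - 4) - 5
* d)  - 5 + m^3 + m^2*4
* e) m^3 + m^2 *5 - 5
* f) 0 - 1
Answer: d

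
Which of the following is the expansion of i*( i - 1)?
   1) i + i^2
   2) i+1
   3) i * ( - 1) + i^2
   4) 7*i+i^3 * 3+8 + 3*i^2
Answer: 3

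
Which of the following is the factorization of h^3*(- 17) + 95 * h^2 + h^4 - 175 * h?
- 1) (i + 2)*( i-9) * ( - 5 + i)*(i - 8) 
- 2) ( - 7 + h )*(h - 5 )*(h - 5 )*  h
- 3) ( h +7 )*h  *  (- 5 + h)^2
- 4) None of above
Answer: 2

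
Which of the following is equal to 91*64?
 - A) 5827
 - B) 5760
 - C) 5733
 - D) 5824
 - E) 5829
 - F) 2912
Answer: D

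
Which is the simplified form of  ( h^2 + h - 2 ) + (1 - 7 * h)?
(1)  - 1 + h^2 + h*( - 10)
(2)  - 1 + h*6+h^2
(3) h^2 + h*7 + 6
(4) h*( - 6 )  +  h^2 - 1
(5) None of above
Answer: 4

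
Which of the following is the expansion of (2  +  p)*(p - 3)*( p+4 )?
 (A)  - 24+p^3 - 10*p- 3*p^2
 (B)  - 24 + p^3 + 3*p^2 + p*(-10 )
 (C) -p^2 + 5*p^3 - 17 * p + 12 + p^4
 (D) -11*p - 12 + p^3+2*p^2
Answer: B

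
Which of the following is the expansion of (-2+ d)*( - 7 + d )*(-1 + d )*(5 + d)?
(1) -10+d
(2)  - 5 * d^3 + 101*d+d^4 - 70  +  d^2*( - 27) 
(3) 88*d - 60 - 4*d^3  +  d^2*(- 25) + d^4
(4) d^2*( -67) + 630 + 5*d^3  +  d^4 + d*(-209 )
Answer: 2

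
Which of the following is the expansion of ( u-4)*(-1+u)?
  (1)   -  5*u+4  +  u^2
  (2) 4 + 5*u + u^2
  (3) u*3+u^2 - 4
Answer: 1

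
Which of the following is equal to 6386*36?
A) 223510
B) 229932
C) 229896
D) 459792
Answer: C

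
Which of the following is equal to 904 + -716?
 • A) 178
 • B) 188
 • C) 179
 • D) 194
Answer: B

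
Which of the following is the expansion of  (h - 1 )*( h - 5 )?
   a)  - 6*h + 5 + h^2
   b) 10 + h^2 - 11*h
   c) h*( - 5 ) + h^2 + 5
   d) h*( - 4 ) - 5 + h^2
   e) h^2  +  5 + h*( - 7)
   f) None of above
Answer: a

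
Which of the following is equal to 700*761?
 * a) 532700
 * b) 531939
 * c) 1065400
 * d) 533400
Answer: a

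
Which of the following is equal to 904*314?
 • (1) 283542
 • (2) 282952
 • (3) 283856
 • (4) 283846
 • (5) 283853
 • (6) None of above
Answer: 3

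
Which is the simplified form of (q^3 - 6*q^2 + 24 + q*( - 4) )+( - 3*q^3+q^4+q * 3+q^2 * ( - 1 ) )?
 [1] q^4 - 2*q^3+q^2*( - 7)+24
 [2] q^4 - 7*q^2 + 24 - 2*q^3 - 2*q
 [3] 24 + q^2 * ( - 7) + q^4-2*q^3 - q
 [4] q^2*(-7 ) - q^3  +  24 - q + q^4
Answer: 3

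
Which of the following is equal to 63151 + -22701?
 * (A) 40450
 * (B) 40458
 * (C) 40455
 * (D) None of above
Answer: A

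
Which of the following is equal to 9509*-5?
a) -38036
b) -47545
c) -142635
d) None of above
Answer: b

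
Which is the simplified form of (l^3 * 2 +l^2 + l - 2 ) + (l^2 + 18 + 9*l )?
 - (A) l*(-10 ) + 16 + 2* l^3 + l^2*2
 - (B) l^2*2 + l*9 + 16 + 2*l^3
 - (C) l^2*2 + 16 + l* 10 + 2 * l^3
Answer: C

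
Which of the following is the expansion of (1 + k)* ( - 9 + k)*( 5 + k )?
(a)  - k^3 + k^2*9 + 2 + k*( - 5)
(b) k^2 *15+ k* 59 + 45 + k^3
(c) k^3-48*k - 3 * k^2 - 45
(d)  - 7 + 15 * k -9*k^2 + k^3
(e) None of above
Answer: e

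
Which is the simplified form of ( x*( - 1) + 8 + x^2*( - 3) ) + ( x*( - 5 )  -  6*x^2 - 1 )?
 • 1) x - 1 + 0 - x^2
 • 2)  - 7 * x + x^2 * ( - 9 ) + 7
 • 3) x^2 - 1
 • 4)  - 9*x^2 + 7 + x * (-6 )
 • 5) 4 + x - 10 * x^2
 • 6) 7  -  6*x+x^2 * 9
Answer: 4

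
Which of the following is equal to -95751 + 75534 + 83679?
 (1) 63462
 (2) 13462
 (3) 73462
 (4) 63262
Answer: 1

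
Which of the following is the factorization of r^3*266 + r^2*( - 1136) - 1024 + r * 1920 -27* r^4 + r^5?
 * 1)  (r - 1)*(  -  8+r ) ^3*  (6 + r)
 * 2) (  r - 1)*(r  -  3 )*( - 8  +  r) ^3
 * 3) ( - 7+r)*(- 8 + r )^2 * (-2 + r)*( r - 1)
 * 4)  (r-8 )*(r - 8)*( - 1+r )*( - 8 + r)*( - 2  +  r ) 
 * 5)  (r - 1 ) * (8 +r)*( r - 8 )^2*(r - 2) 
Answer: 4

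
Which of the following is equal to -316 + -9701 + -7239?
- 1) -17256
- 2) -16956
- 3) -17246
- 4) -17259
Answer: 1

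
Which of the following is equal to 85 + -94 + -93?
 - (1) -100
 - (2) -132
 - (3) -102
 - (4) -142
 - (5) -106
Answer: 3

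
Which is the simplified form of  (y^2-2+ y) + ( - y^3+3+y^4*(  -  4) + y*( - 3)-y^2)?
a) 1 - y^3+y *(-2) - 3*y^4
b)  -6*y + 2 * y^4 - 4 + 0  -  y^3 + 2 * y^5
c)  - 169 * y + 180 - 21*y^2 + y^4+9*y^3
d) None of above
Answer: d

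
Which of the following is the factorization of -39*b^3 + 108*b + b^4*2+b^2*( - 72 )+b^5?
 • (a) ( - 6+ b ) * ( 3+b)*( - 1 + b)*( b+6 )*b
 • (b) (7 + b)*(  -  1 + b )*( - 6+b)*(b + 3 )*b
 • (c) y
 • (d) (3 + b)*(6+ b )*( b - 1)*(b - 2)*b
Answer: a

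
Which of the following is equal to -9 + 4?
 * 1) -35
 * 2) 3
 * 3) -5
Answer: 3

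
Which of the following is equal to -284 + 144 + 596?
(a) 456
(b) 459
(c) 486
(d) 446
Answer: a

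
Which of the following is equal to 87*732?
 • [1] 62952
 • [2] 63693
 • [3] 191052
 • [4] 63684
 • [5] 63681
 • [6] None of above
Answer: 4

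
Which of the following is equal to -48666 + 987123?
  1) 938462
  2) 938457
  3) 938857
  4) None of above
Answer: 2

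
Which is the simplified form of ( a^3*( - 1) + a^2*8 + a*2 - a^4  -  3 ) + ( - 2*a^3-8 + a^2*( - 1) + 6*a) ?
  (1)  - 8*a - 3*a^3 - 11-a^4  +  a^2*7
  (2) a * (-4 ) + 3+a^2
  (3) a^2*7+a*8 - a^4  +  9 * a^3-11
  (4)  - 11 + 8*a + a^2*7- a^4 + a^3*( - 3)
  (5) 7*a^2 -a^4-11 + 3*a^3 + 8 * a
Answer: 4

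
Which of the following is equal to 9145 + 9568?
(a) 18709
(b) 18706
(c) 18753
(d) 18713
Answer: d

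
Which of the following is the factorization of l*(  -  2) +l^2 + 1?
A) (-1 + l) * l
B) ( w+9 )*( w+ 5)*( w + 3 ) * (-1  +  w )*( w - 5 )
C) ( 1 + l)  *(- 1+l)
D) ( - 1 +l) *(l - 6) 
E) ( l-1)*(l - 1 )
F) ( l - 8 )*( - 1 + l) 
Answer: E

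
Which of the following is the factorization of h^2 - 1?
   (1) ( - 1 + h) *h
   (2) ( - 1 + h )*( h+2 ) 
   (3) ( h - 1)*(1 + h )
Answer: 3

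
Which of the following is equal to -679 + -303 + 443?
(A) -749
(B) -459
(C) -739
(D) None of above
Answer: D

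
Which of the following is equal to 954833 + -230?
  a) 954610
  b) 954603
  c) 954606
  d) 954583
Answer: b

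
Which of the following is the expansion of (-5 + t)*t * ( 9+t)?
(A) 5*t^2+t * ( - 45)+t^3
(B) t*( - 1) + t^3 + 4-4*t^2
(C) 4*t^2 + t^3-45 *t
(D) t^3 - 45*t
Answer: C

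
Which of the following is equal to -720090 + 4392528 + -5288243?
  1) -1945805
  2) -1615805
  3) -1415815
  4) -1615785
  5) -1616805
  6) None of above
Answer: 2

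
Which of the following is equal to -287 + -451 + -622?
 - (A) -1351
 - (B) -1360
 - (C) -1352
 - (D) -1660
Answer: B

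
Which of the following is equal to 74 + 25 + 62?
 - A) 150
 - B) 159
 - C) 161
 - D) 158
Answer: C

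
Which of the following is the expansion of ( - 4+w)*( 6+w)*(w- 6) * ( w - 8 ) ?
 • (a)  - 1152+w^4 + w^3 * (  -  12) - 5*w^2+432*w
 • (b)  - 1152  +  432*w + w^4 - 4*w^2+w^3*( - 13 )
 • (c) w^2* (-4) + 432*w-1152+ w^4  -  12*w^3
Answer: c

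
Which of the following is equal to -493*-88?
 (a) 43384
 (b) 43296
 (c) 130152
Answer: a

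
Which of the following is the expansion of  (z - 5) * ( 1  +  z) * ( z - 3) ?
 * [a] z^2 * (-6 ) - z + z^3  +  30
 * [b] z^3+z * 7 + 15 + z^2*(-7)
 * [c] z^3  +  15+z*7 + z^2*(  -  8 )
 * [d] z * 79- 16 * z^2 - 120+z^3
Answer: b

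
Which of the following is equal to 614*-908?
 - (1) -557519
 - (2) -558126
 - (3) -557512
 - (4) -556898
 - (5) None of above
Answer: 3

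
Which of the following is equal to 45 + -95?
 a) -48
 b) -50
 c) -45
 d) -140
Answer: b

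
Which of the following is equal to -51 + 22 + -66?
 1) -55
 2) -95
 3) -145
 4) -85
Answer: 2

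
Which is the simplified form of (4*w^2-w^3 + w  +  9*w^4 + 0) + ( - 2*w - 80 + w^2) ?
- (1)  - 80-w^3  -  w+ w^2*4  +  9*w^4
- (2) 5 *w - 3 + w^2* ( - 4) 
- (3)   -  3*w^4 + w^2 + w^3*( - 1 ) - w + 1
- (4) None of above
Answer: 4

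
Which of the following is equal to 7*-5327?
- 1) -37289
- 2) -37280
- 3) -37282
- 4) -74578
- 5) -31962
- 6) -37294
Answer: 1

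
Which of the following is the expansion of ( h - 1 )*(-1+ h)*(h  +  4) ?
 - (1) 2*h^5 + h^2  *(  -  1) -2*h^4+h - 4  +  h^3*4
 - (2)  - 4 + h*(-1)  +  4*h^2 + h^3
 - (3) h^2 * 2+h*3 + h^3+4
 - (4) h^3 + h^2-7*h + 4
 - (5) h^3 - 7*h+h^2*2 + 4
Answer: 5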